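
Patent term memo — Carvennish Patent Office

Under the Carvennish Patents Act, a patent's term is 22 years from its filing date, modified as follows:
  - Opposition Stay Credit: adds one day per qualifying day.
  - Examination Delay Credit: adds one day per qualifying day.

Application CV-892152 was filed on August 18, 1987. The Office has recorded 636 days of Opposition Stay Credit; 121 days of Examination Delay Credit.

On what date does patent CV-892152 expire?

Base term: filing date + 22 years → 18 August 2009.
Opposition Stay Credit: +636 days → 16 May 2011.
Examination Delay Credit: +121 days → 14 September 2011.

September 14, 2011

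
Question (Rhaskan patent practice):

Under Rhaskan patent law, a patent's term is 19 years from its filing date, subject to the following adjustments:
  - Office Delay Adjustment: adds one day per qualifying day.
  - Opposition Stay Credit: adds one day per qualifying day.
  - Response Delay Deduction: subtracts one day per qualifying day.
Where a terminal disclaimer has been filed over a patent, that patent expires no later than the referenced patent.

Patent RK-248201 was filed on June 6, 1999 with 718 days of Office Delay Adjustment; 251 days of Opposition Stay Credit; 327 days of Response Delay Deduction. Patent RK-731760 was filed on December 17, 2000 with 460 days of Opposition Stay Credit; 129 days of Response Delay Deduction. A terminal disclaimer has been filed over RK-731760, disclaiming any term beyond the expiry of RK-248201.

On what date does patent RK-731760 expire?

Natural term of RK-731760:
  Base: filing + 19 years → 17 December 2019.
  Opposition Stay Credit: +460 days → 21 March 2021.
  Response Delay Deduction: −129 days → 12 November 2020.
Expiry of referenced patent RK-248201:
  Base: filing + 19 years → 6 June 2018.
  Office Delay Adjustment: +718 days → 24 May 2020.
  Opposition Stay Credit: +251 days → 30 January 2021.
  Response Delay Deduction: −327 days → 9 March 2020.
Terminal disclaimer: RK-731760 expires on the earlier of 12 November 2020 and 9 March 2020.

2020-03-09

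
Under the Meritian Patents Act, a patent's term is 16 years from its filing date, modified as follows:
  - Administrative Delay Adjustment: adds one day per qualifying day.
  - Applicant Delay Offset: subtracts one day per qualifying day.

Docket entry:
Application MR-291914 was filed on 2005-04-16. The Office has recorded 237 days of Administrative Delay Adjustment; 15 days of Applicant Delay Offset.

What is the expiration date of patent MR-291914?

November 24, 2021

Base term: filing date + 16 years → 16 April 2021.
Administrative Delay Adjustment: +237 days → 9 December 2021.
Applicant Delay Offset: −15 days → 24 November 2021.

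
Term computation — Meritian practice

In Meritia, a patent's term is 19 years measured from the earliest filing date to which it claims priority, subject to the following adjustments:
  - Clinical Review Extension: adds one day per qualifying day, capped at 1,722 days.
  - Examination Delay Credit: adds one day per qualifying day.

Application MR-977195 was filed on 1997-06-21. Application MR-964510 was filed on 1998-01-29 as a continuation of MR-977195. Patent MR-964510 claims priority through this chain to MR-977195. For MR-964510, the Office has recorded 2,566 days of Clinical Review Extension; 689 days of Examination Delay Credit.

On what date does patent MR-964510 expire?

Earliest priority filing: 21 June 1997.
Base term: 21 June 1997 + 19 years → 21 June 2016.
Clinical Review Extension: 2566 days claimed exceeds the 1722-day cap, so +1722 days → 9 March 2021.
Examination Delay Credit: +689 days → 27 January 2023.

January 27, 2023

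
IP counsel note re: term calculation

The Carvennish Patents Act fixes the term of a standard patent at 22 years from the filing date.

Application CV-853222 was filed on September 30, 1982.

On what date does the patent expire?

September 30, 2004

Filing date + 22 years → 30 September 2004.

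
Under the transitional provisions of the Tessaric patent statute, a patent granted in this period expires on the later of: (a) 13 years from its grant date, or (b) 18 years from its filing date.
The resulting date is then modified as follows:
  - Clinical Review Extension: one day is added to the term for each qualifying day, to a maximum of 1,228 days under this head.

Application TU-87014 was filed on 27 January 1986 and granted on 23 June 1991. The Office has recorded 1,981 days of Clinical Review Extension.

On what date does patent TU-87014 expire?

2007-11-03

(a) grant + 13 years → 23 June 2004.
(b) filing + 18 years → 27 January 2004.
Later of the two: 23 June 2004.
Clinical Review Extension: 1981 days claimed exceeds the 1228-day cap, so +1228 days → 3 November 2007.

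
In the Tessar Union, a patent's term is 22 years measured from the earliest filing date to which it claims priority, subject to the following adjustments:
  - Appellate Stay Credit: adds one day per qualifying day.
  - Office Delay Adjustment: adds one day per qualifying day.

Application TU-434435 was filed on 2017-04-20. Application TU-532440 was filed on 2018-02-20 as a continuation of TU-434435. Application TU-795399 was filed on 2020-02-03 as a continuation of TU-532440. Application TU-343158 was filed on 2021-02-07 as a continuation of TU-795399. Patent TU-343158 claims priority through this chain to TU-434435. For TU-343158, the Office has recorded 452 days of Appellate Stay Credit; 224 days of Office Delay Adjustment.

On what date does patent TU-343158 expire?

February 24, 2041

Earliest priority filing: 20 April 2017.
Base term: 20 April 2017 + 22 years → 20 April 2039.
Appellate Stay Credit: +452 days → 15 July 2040.
Office Delay Adjustment: +224 days → 24 February 2041.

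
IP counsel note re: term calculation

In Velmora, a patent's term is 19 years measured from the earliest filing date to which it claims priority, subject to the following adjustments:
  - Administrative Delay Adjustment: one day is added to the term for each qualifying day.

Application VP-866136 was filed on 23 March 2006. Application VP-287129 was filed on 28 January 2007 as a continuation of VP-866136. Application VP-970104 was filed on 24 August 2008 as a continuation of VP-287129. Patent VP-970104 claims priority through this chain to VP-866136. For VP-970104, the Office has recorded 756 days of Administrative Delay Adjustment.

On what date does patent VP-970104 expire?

April 18, 2027

Earliest priority filing: 23 March 2006.
Base term: 23 March 2006 + 19 years → 23 March 2025.
Administrative Delay Adjustment: +756 days → 18 April 2027.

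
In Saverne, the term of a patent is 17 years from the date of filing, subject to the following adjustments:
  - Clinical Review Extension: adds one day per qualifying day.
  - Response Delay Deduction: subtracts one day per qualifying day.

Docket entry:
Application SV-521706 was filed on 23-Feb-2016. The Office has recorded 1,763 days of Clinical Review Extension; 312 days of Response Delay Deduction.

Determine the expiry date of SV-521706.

2037-02-13

Base term: filing date + 17 years → 23 February 2033.
Clinical Review Extension: +1763 days → 22 December 2037.
Response Delay Deduction: −312 days → 13 February 2037.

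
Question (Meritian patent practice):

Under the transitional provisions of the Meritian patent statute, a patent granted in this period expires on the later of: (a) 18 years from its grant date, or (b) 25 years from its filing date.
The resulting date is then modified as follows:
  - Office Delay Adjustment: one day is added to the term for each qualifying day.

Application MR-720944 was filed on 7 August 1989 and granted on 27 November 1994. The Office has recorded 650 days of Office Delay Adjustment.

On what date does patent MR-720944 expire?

(a) grant + 18 years → 27 November 2012.
(b) filing + 25 years → 7 August 2014.
Later of the two: 7 August 2014.
Office Delay Adjustment: +650 days → 18 May 2016.

2016-05-18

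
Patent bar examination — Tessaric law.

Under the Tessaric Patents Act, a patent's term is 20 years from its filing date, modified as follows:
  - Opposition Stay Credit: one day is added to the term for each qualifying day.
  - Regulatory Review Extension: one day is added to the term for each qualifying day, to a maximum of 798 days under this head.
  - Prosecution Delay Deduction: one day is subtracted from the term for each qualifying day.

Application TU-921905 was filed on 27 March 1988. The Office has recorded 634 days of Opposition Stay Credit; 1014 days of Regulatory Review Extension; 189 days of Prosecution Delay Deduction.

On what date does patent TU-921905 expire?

August 22, 2011

Base term: filing date + 20 years → 27 March 2008.
Opposition Stay Credit: +634 days → 21 December 2009.
Regulatory Review Extension: 1014 days claimed exceeds the 798-day cap, so +798 days → 27 February 2012.
Prosecution Delay Deduction: −189 days → 22 August 2011.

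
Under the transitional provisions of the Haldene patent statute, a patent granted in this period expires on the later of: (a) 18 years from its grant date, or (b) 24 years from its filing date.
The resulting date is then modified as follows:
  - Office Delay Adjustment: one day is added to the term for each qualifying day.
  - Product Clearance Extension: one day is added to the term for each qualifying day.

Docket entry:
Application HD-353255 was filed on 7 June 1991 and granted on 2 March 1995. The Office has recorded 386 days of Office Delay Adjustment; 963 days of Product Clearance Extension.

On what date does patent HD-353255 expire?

February 15, 2019

(a) grant + 18 years → 2 March 2013.
(b) filing + 24 years → 7 June 2015.
Later of the two: 7 June 2015.
Office Delay Adjustment: +386 days → 27 June 2016.
Product Clearance Extension: +963 days → 15 February 2019.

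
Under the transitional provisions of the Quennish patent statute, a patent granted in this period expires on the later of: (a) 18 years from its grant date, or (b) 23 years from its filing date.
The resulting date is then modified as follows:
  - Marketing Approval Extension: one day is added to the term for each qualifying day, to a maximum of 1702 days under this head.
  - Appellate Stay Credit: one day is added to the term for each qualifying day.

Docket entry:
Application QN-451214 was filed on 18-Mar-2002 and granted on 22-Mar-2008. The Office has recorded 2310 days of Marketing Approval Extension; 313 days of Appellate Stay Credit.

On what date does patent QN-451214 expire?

(a) grant + 18 years → 22 March 2026.
(b) filing + 23 years → 18 March 2025.
Later of the two: 22 March 2026.
Marketing Approval Extension: 2310 days claimed exceeds the 1702-day cap, so +1702 days → 18 November 2030.
Appellate Stay Credit: +313 days → 27 September 2031.

September 27, 2031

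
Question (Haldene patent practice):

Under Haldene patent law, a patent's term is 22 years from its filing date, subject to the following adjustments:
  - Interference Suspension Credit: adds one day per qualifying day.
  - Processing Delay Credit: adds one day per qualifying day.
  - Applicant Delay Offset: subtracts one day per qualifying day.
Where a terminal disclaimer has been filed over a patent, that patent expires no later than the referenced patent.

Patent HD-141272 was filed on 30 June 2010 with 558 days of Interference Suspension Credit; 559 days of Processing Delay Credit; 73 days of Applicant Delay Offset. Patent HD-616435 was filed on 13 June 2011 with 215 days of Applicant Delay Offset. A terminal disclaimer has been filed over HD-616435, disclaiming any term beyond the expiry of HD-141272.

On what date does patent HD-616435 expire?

Natural term of HD-616435:
  Base: filing + 22 years → 13 June 2033.
  Applicant Delay Offset: −215 days → 10 November 2032.
Expiry of referenced patent HD-141272:
  Base: filing + 22 years → 30 June 2032.
  Interference Suspension Credit: +558 days → 9 January 2034.
  Processing Delay Credit: +559 days → 22 July 2035.
  Applicant Delay Offset: −73 days → 10 May 2035.
Terminal disclaimer: HD-616435 expires on the earlier of 10 November 2032 and 10 May 2035.

2032-11-10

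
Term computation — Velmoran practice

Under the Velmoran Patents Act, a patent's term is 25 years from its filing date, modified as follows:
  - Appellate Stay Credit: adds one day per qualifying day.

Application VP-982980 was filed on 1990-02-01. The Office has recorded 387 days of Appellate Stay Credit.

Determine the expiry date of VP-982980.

Base term: filing date + 25 years → 1 February 2015.
Appellate Stay Credit: +387 days → 23 February 2016.

2016-02-23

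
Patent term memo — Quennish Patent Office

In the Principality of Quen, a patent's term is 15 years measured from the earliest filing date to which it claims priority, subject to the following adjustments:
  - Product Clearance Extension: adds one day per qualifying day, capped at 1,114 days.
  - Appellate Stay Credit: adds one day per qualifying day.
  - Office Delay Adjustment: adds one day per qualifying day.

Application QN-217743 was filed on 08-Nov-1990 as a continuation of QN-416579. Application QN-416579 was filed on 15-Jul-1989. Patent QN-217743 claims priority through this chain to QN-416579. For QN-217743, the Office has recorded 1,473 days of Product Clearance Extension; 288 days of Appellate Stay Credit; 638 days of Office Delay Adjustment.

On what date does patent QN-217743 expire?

February 14, 2010

Earliest priority filing: 15 July 1989.
Base term: 15 July 1989 + 15 years → 15 July 2004.
Product Clearance Extension: 1473 days claimed exceeds the 1114-day cap, so +1114 days → 3 August 2007.
Appellate Stay Credit: +288 days → 17 May 2008.
Office Delay Adjustment: +638 days → 14 February 2010.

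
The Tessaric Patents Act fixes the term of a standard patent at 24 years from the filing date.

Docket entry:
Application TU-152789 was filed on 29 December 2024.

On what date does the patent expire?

2048-12-29

Filing date + 24 years → 29 December 2048.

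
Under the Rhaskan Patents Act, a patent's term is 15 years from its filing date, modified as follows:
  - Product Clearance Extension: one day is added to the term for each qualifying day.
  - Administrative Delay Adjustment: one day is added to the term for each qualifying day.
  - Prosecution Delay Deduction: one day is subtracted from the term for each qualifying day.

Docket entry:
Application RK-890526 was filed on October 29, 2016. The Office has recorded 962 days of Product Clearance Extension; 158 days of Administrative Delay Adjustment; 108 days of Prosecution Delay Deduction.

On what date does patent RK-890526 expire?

August 6, 2034

Base term: filing date + 15 years → 29 October 2031.
Product Clearance Extension: +962 days → 17 June 2034.
Administrative Delay Adjustment: +158 days → 22 November 2034.
Prosecution Delay Deduction: −108 days → 6 August 2034.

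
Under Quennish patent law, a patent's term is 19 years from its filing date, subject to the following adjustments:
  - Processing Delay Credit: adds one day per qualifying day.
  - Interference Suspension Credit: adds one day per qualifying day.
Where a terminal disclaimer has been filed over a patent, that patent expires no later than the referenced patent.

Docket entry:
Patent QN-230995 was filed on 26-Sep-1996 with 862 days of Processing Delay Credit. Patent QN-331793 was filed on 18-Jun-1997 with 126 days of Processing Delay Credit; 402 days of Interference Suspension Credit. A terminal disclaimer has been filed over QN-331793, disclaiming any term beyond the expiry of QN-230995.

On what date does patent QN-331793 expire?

Natural term of QN-331793:
  Base: filing + 19 years → 18 June 2016.
  Processing Delay Credit: +126 days → 22 October 2016.
  Interference Suspension Credit: +402 days → 28 November 2017.
Expiry of referenced patent QN-230995:
  Base: filing + 19 years → 26 September 2015.
  Processing Delay Credit: +862 days → 4 February 2018.
Terminal disclaimer: QN-331793 expires on the earlier of 28 November 2017 and 4 February 2018.

2017-11-28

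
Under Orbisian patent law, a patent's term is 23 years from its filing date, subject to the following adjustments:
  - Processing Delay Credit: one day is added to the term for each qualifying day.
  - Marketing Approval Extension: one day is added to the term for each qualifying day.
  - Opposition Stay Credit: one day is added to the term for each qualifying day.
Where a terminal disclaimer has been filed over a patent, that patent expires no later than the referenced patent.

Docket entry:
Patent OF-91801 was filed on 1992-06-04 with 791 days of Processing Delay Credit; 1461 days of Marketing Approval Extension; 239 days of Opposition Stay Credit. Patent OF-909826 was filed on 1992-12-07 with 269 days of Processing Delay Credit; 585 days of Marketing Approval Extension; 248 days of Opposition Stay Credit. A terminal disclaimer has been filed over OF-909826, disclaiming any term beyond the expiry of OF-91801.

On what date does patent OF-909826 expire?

Natural term of OF-909826:
  Base: filing + 23 years → 7 December 2015.
  Processing Delay Credit: +269 days → 1 September 2016.
  Marketing Approval Extension: +585 days → 9 April 2018.
  Opposition Stay Credit: +248 days → 13 December 2018.
Expiry of referenced patent OF-91801:
  Base: filing + 23 years → 4 June 2015.
  Processing Delay Credit: +791 days → 3 August 2017.
  Marketing Approval Extension: +1461 days → 3 August 2021.
  Opposition Stay Credit: +239 days → 30 March 2022.
Terminal disclaimer: OF-909826 expires on the earlier of 13 December 2018 and 30 March 2022.

December 13, 2018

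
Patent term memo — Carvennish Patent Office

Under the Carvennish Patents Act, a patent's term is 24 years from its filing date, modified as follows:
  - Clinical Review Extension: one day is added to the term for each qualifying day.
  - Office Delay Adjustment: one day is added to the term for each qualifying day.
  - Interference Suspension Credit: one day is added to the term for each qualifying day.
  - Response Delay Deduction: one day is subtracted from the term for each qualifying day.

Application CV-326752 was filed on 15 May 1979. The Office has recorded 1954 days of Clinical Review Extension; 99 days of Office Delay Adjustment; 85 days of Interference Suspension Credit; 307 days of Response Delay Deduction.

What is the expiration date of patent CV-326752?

Base term: filing date + 24 years → 15 May 2003.
Clinical Review Extension: +1954 days → 19 September 2008.
Office Delay Adjustment: +99 days → 27 December 2008.
Interference Suspension Credit: +85 days → 22 March 2009.
Response Delay Deduction: −307 days → 19 May 2008.

2008-05-19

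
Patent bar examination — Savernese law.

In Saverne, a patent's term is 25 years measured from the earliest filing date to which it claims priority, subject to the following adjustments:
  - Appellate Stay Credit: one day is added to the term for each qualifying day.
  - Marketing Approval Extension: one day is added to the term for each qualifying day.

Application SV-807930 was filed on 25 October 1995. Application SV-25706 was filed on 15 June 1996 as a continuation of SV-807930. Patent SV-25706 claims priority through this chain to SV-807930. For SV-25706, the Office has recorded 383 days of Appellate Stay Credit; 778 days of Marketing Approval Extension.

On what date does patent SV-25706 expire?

2023-12-30

Earliest priority filing: 25 October 1995.
Base term: 25 October 1995 + 25 years → 25 October 2020.
Appellate Stay Credit: +383 days → 12 November 2021.
Marketing Approval Extension: +778 days → 30 December 2023.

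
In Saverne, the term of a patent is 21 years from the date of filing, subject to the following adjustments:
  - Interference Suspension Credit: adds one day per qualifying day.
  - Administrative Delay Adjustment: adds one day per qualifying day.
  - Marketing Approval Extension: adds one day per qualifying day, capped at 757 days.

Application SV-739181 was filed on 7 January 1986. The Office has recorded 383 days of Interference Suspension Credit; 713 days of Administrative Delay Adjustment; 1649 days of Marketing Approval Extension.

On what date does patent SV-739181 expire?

Base term: filing date + 21 years → 7 January 2007.
Interference Suspension Credit: +383 days → 25 January 2008.
Administrative Delay Adjustment: +713 days → 7 January 2010.
Marketing Approval Extension: 1649 days claimed exceeds the 757-day cap, so +757 days → 3 February 2012.

2012-02-03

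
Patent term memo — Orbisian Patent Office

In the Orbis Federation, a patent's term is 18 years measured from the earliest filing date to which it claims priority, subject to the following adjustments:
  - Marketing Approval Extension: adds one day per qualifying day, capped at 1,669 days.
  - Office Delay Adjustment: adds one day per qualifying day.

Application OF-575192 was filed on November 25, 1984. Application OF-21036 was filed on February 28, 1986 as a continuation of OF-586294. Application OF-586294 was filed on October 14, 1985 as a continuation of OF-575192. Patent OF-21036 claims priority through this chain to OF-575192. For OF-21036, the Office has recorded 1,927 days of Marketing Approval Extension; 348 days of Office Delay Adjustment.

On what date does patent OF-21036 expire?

Earliest priority filing: 25 November 1984.
Base term: 25 November 1984 + 18 years → 25 November 2002.
Marketing Approval Extension: 1927 days claimed exceeds the 1669-day cap, so +1669 days → 21 June 2007.
Office Delay Adjustment: +348 days → 3 June 2008.

June 3, 2008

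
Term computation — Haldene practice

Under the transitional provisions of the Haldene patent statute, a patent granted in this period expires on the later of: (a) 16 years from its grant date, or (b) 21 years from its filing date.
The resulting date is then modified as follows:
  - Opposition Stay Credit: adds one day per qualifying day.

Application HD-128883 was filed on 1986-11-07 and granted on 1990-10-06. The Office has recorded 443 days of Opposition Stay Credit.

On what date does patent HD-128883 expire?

(a) grant + 16 years → 6 October 2006.
(b) filing + 21 years → 7 November 2007.
Later of the two: 7 November 2007.
Opposition Stay Credit: +443 days → 23 January 2009.

January 23, 2009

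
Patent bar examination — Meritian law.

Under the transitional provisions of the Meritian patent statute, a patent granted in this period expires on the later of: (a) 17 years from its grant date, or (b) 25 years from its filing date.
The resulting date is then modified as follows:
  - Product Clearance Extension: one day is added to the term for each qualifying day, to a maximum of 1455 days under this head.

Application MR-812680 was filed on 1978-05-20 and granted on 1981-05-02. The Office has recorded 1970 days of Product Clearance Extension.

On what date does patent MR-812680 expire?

(a) grant + 17 years → 2 May 1998.
(b) filing + 25 years → 20 May 2003.
Later of the two: 20 May 2003.
Product Clearance Extension: 1970 days claimed exceeds the 1455-day cap, so +1455 days → 14 May 2007.

May 14, 2007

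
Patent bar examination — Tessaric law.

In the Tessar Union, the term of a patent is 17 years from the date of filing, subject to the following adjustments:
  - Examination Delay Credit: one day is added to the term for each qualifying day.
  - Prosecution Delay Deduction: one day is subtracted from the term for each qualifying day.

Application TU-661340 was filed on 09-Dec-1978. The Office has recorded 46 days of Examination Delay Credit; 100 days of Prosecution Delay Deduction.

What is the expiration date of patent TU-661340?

Base term: filing date + 17 years → 9 December 1995.
Examination Delay Credit: +46 days → 24 January 1996.
Prosecution Delay Deduction: −100 days → 16 October 1995.

October 16, 1995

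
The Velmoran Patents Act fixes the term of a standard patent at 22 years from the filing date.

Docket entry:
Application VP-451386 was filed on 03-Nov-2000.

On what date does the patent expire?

Filing date + 22 years → 3 November 2022.

2022-11-03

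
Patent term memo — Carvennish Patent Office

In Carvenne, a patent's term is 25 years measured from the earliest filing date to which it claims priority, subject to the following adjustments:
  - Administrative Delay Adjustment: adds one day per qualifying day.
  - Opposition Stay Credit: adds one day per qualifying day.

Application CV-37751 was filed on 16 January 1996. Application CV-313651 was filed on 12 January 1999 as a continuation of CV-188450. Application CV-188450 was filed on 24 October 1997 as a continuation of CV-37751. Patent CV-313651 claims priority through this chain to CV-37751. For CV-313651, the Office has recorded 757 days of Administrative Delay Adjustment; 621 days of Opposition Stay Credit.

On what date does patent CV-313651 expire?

October 25, 2024

Earliest priority filing: 16 January 1996.
Base term: 16 January 1996 + 25 years → 16 January 2021.
Administrative Delay Adjustment: +757 days → 12 February 2023.
Opposition Stay Credit: +621 days → 25 October 2024.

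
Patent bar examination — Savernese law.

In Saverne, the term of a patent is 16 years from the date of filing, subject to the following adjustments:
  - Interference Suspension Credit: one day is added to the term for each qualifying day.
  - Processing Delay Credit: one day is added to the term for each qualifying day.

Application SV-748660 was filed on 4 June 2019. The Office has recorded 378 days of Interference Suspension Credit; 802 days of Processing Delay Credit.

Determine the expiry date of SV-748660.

August 27, 2038

Base term: filing date + 16 years → 4 June 2035.
Interference Suspension Credit: +378 days → 16 June 2036.
Processing Delay Credit: +802 days → 27 August 2038.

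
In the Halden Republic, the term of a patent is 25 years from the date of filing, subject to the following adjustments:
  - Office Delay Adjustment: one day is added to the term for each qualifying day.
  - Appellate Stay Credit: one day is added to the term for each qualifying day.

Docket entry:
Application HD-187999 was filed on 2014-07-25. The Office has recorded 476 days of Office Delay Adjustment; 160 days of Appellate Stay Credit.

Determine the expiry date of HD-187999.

Base term: filing date + 25 years → 25 July 2039.
Office Delay Adjustment: +476 days → 12 November 2040.
Appellate Stay Credit: +160 days → 21 April 2041.

April 21, 2041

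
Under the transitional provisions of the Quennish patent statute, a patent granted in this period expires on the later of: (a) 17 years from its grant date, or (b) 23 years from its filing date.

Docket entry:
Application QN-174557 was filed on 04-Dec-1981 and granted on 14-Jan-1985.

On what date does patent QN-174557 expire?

2004-12-04

(a) grant + 17 years → 14 January 2002.
(b) filing + 23 years → 4 December 2004.
Later of the two: 4 December 2004.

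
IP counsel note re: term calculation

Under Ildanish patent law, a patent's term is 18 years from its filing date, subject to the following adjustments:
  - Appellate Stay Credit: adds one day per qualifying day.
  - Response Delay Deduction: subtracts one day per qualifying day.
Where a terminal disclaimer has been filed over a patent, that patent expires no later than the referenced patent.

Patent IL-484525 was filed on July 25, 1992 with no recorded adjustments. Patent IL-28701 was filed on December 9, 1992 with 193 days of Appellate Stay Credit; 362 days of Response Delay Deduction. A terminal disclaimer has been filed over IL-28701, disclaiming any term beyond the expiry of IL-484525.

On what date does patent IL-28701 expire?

June 23, 2010

Natural term of IL-28701:
  Base: filing + 18 years → 9 December 2010.
  Appellate Stay Credit: +193 days → 20 June 2011.
  Response Delay Deduction: −362 days → 23 June 2010.
Expiry of referenced patent IL-484525:
  Base: filing + 18 years → 25 July 2010.
Terminal disclaimer: IL-28701 expires on the earlier of 23 June 2010 and 25 July 2010.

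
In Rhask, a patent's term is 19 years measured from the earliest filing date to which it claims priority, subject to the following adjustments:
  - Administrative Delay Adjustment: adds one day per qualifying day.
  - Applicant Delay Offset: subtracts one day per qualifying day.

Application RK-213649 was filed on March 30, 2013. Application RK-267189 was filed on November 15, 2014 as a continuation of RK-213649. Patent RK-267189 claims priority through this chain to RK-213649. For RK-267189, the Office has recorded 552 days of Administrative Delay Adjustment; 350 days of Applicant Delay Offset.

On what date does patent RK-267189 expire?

2032-10-18

Earliest priority filing: 30 March 2013.
Base term: 30 March 2013 + 19 years → 30 March 2032.
Administrative Delay Adjustment: +552 days → 3 October 2033.
Applicant Delay Offset: −350 days → 18 October 2032.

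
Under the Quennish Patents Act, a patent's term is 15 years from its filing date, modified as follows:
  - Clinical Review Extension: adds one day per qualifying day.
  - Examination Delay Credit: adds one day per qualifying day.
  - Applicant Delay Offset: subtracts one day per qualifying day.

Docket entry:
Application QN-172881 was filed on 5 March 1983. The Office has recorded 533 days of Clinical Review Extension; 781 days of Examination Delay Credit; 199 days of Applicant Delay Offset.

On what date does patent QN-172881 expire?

Base term: filing date + 15 years → 5 March 1998.
Clinical Review Extension: +533 days → 20 August 1999.
Examination Delay Credit: +781 days → 9 October 2001.
Applicant Delay Offset: −199 days → 24 March 2001.

2001-03-24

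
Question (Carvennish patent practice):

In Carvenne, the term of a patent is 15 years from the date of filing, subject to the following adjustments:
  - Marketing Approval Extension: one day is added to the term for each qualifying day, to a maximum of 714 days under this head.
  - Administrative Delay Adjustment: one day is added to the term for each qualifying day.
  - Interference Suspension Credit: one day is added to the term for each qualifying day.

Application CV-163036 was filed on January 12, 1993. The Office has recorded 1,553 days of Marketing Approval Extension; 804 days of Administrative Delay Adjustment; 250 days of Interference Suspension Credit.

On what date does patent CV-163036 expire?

November 14, 2012

Base term: filing date + 15 years → 12 January 2008.
Marketing Approval Extension: 1553 days claimed exceeds the 714-day cap, so +714 days → 26 December 2009.
Administrative Delay Adjustment: +804 days → 9 March 2012.
Interference Suspension Credit: +250 days → 14 November 2012.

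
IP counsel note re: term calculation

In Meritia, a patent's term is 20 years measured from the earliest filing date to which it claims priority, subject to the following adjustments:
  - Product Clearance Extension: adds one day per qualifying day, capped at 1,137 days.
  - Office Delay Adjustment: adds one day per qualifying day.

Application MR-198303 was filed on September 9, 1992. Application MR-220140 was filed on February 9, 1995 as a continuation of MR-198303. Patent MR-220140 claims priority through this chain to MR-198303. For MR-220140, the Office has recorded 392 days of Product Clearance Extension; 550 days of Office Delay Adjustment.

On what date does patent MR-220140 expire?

Earliest priority filing: 9 September 1992.
Base term: 9 September 1992 + 20 years → 9 September 2012.
Product Clearance Extension: 392 days (within the 1137-day cap) → +392 days → 6 October 2013.
Office Delay Adjustment: +550 days → 9 April 2015.

April 9, 2015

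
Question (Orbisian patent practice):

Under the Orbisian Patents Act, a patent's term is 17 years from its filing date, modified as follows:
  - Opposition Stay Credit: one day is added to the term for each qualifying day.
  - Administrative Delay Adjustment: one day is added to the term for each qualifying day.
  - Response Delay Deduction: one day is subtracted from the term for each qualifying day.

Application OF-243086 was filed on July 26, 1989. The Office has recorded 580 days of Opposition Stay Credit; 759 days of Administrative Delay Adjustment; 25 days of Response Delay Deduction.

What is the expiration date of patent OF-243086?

March 1, 2010

Base term: filing date + 17 years → 26 July 2006.
Opposition Stay Credit: +580 days → 26 February 2008.
Administrative Delay Adjustment: +759 days → 26 March 2010.
Response Delay Deduction: −25 days → 1 March 2010.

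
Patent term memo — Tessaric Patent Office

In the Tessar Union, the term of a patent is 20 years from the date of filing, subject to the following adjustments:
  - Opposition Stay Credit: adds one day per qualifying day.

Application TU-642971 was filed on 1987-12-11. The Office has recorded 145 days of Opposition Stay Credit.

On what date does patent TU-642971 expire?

2008-05-04

Base term: filing date + 20 years → 11 December 2007.
Opposition Stay Credit: +145 days → 4 May 2008.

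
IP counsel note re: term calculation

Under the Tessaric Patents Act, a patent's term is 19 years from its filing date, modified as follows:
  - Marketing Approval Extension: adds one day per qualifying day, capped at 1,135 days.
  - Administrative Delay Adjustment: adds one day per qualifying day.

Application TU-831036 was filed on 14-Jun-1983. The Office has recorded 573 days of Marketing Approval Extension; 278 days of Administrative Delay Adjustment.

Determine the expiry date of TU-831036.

Base term: filing date + 19 years → 14 June 2002.
Marketing Approval Extension: 573 days (within the 1135-day cap) → +573 days → 8 January 2004.
Administrative Delay Adjustment: +278 days → 12 October 2004.

2004-10-12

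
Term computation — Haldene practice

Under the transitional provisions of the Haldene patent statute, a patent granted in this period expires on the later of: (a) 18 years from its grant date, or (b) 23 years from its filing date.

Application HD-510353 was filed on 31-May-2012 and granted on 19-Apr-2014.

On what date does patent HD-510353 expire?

(a) grant + 18 years → 19 April 2032.
(b) filing + 23 years → 31 May 2035.
Later of the two: 31 May 2035.

May 31, 2035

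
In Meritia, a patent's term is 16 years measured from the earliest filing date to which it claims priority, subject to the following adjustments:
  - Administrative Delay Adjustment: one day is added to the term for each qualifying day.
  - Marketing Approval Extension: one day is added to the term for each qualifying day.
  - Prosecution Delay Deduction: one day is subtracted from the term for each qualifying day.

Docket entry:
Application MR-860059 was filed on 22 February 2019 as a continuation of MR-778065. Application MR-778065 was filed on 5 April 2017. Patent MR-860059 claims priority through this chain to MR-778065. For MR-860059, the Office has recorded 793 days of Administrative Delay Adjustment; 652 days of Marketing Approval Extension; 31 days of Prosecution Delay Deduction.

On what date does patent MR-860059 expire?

Earliest priority filing: 5 April 2017.
Base term: 5 April 2017 + 16 years → 5 April 2033.
Administrative Delay Adjustment: +793 days → 7 June 2035.
Marketing Approval Extension: +652 days → 20 March 2037.
Prosecution Delay Deduction: −31 days → 17 February 2037.

2037-02-17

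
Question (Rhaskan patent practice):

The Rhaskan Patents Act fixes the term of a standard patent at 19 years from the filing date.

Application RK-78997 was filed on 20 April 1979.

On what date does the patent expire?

Filing date + 19 years → 20 April 1998.

1998-04-20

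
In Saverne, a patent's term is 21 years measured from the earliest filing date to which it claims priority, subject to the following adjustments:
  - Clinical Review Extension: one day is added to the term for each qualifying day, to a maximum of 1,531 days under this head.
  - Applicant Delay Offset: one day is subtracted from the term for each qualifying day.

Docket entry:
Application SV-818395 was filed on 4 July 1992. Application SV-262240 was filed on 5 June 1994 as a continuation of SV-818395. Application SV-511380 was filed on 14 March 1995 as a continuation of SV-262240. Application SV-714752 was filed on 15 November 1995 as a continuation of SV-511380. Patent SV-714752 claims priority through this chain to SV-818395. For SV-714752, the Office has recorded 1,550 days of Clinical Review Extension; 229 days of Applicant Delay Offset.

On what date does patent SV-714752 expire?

Earliest priority filing: 4 July 1992.
Base term: 4 July 1992 + 21 years → 4 July 2013.
Clinical Review Extension: 1550 days claimed exceeds the 1531-day cap, so +1531 days → 12 September 2017.
Applicant Delay Offset: −229 days → 26 January 2017.

2017-01-26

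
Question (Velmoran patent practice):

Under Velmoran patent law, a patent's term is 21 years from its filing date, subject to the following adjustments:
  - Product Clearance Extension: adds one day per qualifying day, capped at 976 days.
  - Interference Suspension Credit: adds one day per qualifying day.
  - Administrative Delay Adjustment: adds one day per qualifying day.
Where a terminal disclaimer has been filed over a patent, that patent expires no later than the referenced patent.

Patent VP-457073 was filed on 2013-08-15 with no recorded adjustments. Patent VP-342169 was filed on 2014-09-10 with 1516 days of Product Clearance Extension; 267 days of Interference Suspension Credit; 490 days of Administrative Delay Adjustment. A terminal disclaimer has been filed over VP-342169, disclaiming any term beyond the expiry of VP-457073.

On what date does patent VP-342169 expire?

Natural term of VP-342169:
  Base: filing + 21 years → 10 September 2035.
  Product Clearance Extension: 1516 days claimed exceeds the 976-day cap, so +976 days → 13 May 2038.
  Interference Suspension Credit: +267 days → 4 February 2039.
  Administrative Delay Adjustment: +490 days → 8 June 2040.
Expiry of referenced patent VP-457073:
  Base: filing + 21 years → 15 August 2034.
Terminal disclaimer: VP-342169 expires on the earlier of 8 June 2040 and 15 August 2034.

2034-08-15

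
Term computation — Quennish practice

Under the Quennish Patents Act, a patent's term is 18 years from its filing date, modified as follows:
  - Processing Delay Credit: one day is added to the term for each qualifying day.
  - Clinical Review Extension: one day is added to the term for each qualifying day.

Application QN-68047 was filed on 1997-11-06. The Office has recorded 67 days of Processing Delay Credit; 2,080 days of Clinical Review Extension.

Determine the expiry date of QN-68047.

September 22, 2021

Base term: filing date + 18 years → 6 November 2015.
Processing Delay Credit: +67 days → 12 January 2016.
Clinical Review Extension: +2080 days → 22 September 2021.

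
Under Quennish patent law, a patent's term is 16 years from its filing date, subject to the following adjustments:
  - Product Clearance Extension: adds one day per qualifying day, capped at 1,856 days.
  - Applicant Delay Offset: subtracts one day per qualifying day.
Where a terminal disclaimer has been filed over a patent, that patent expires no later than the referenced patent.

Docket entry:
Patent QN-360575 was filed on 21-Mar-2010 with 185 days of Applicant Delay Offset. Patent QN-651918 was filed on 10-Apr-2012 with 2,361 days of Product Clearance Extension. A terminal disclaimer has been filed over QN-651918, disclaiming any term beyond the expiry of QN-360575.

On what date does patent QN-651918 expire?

Natural term of QN-651918:
  Base: filing + 16 years → 10 April 2028.
  Product Clearance Extension: 2361 days claimed exceeds the 1856-day cap, so +1856 days → 10 May 2033.
Expiry of referenced patent QN-360575:
  Base: filing + 16 years → 21 March 2026.
  Applicant Delay Offset: −185 days → 17 September 2025.
Terminal disclaimer: QN-651918 expires on the earlier of 10 May 2033 and 17 September 2025.

September 17, 2025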